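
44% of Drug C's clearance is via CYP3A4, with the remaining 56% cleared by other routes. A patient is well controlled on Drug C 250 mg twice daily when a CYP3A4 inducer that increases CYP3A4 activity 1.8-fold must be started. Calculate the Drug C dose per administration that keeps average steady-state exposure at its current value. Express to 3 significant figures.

338 mg

The CYP3A4 pathway (44% of clearance) rises to 1.8× activity: 0.44 × 1.8 = 0.792.
The remaining 56% of clearance is unaffected.
CL_new/CL_old = 0.792 + 0.56 = 1.352.
Css,avg = (dose rate)/CL, so holding Css fixed requires dose ∝ CL: 250 × 1.352 = 338 mg.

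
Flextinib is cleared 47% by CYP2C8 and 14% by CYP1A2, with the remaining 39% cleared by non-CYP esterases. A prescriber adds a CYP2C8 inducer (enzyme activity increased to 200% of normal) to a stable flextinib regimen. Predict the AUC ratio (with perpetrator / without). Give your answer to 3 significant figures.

0.680

CYP2C8: 0.47 × 2 = 0.94
CYP1A2: 0.14 (unchanged)
Other: 0.39 (unchanged)
Relative clearance = 0.94 + 0.14 + 0.39 = 1.47.
AUC ratio = CL_old/CL_new = 1 / 1.47 = 0.680.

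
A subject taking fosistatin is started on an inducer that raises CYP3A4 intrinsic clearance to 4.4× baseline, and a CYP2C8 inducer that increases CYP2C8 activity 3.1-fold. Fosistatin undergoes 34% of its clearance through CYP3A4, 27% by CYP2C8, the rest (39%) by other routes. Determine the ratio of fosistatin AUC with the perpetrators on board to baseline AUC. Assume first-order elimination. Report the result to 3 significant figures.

The CYP3A4 pathway (34% of clearance) increases to 4.4× activity: 0.34 × 4.4 = 1.496.
The CYP2C8 pathway (27% of clearance) increases to 3.1× activity: 0.27 × 3.1 = 0.837.
Non-CYP routes (39%) are unchanged.
Relative clearance = 1.496 + 0.837 + 0.39 = 2.723.
Net AUC ratio = 1 / 2.723 = 0.367.

0.367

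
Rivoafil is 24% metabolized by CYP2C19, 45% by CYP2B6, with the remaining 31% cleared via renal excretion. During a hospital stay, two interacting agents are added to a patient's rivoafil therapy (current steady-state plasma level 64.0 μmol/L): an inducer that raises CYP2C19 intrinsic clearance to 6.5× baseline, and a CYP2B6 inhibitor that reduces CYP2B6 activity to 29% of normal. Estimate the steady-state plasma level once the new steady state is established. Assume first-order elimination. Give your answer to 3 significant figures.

The CYP2C19 pathway (24% of clearance) is boosted to 6.5× activity: 0.24 × 6.5 = 1.56.
The CYP2B6 pathway (45% of clearance) falls to 0.29× activity: 0.45 × 0.29 = 0.1305.
Non-CYP routes (31%) are unchanged.
CL_new/CL_old = 1.56 + 0.1305 + 0.31 = 2.0005.
Dividing the baseline by the relative clearance: 64.0 / 2.0005 = 32.0 μmol/L.

32.0 μmol/L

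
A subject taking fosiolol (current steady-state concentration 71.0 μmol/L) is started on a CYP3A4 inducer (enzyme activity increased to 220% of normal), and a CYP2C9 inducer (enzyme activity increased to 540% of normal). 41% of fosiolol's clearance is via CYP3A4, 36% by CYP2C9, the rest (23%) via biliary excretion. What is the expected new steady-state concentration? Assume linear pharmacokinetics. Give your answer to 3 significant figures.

23.1 μmol/L

The CYP3A4 pathway (41% of clearance) is boosted to 2.2× activity: 0.41 × 2.2 = 0.902.
The CYP2C9 pathway (36% of clearance) rises to 5.4× activity: 0.36 × 5.4 = 1.944.
Non-CYP routes (23%) are unchanged.
New clearance relative to baseline: 0.902 + 1.944 + 0.23 = 3.076.
Dividing the baseline by the relative clearance: 71.0 / 3.076 = 23.1 μmol/L.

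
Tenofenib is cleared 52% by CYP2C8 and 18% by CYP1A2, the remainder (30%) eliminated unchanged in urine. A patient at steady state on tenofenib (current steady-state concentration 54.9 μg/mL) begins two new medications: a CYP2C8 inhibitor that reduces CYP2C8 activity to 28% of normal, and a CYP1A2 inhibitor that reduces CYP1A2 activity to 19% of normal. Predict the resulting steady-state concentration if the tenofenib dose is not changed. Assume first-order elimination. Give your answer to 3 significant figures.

114 μg/mL

The CYP2C8 pathway (52% of clearance) drops to 0.28× activity: 0.52 × 0.28 = 0.1456.
The CYP1A2 pathway (18% of clearance) falls to 0.19× activity: 0.18 × 0.19 = 0.0342.
Non-CYP routes (30%) are unchanged.
Relative clearance = 0.1456 + 0.0342 + 0.3 = 0.4798.
Dividing the baseline by the relative clearance: 54.9 / 0.4798 = 114 μg/mL.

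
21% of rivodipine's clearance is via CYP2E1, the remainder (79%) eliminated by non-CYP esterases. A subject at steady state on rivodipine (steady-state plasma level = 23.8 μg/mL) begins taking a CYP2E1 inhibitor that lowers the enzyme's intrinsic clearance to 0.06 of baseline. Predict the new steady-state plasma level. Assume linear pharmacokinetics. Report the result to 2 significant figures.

The CYP2E1 pathway (21% of clearance) drops to 0.06× activity: 0.21 × 0.06 = 0.0126.
The remaining 79% of clearance is unaffected.
Relative clearance = 0.0126 + 0.79 = 0.8026.
With dosing unchanged, steady-state plasma level scales as 1/CL: 23.8 / 0.8026 = 30 μg/mL.

30 μg/mL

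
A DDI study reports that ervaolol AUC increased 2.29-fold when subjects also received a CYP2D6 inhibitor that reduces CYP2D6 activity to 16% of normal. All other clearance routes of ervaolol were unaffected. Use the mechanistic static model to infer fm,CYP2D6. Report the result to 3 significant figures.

0.671

Write x for the fraction cleared via CYP2D6. The observed AUC change means clearance fell to 1/2.29 = 0.4367 of baseline.
Setting x·0.16 + (1 − x) = 0.4367 and solving: x = (0.4367 − 1)/(0.16 − 1) = 0.671.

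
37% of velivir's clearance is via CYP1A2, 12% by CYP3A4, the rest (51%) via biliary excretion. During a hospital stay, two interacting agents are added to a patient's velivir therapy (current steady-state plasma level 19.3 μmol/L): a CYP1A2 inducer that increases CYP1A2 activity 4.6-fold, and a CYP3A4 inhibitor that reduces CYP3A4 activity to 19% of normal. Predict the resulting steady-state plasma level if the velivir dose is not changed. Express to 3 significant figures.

The CYP1A2 pathway (37% of clearance) rises to 4.6× activity: 0.37 × 4.6 = 1.702.
The CYP3A4 pathway (12% of clearance) is reduced to 0.19× activity: 0.12 × 0.19 = 0.0228.
The remaining 51% of clearance is unaffected.
Relative clearance = 1.702 + 0.0228 + 0.51 = 2.2348.
Steady-state plasma level ∝ 1/CL: new value = 19.3 / 2.2348 = 8.64 μmol/L.

8.64 μmol/L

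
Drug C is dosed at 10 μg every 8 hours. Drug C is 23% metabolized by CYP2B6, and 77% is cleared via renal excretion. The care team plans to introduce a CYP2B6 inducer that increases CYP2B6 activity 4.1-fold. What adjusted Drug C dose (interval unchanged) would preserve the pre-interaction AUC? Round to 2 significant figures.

17 μg

CYP2B6: 0.23 × 4.1 = 0.943
Other: 0.77 (unchanged)
Relative clearance = 0.943 + 0.77 = 1.713.
Css,avg = (dose rate)/CL, so holding Css fixed requires dose ∝ CL: 10 × 1.713 = 17 μg.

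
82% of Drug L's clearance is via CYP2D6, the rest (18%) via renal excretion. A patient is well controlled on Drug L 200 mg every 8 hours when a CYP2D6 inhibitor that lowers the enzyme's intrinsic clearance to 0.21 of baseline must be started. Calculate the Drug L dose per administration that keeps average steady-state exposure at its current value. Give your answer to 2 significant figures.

CYP2D6: 0.82 × 0.21 = 0.1722
Other: 0.18 (unchanged)
New clearance relative to baseline: 0.1722 + 0.18 = 0.3522.
Exposure is unchanged when dose changes in proportion to clearance. New dose = 200 mg × 0.3522 = 70 mg.

70 mg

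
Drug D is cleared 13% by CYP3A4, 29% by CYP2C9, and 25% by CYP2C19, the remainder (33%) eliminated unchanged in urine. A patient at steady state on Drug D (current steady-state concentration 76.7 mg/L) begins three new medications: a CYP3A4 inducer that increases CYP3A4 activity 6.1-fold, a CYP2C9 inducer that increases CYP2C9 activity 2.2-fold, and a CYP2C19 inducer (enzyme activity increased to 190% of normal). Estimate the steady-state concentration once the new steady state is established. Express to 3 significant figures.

34.3 mg/L

The CYP3A4 pathway (13% of clearance) rises to 6.1× activity: 0.13 × 6.1 = 0.793.
The CYP2C9 pathway (29% of clearance) is boosted to 2.2× activity: 0.29 × 2.2 = 0.638.
The CYP2C19 pathway (25% of clearance) rises to 1.9× activity: 0.25 × 1.9 = 0.475.
Non-CYP routes (33%) are unchanged.
Relative clearance = 0.793 + 0.638 + 0.475 + 0.33 = 2.236.
Steady-state concentration ∝ 1/CL: new value = 76.7 / 2.236 = 34.3 mg/L.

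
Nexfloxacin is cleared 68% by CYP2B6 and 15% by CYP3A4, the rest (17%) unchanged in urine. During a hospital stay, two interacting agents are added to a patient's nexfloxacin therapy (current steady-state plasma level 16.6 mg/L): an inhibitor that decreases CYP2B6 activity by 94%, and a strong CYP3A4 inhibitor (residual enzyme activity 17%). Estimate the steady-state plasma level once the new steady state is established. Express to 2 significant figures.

70 mg/L

The CYP2B6 pathway (68% of clearance) is reduced to 0.06× activity: 0.68 × 0.06 = 0.0408.
The CYP3A4 pathway (15% of clearance) drops to 0.17× activity: 0.15 × 0.17 = 0.0255.
The remaining 17% of clearance is unaffected.
New clearance relative to baseline: 0.0408 + 0.0255 + 0.17 = 0.2363.
Dividing the baseline by the relative clearance: 16.6 / 0.2363 = 70 mg/L.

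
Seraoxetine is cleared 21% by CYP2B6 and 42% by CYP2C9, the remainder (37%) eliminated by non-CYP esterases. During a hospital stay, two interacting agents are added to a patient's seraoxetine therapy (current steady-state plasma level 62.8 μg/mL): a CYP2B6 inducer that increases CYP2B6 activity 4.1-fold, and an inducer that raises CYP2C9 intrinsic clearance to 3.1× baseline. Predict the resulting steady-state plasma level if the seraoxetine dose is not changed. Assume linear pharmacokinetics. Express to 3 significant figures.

CYP2B6: 0.21 × 4.1 = 0.861
CYP2C9: 0.42 × 3.1 = 1.302
Other: 0.37 (unchanged)
New clearance relative to baseline: 0.861 + 1.302 + 0.37 = 2.533.
New steady-state plasma level = 62.8 / 2.533 = 24.8 μg/mL (concentration scales inversely with clearance).

24.8 μg/mL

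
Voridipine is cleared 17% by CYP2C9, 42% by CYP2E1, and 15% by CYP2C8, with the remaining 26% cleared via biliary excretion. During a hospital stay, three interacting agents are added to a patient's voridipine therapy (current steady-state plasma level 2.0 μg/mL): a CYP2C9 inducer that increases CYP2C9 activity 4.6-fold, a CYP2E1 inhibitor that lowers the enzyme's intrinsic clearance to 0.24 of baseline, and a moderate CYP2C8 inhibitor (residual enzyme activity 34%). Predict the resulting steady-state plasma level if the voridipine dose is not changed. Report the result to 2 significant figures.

1.7 μg/mL

The CYP2C9 pathway (17% of clearance) is boosted to 4.6× activity: 0.17 × 4.6 = 0.782.
The CYP2E1 pathway (42% of clearance) falls to 0.24× activity: 0.42 × 0.24 = 0.1008.
The CYP2C8 pathway (15% of clearance) falls to 0.34× activity: 0.15 × 0.34 = 0.051.
The remaining 26% of clearance is unaffected.
New clearance relative to baseline: 0.782 + 0.1008 + 0.051 + 0.26 = 1.1938.
New steady-state plasma level = 2.0 / 1.1938 = 1.7 μg/mL (concentration scales inversely with clearance).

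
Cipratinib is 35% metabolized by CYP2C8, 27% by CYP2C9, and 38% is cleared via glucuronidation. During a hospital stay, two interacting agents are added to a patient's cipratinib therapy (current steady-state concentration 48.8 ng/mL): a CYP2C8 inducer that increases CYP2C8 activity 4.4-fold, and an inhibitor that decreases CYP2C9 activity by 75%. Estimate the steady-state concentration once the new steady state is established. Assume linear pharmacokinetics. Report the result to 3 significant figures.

24.6 ng/mL

The CYP2C8 pathway (35% of clearance) is boosted to 4.4× activity: 0.35 × 4.4 = 1.54.
The CYP2C9 pathway (27% of clearance) drops to 0.25× activity: 0.27 × 0.25 = 0.0675.
Non-CYP routes (38%) are unchanged.
Relative clearance = 1.54 + 0.0675 + 0.38 = 1.9875.
Steady-state concentration ∝ 1/CL: new value = 48.8 / 1.9875 = 24.6 ng/mL.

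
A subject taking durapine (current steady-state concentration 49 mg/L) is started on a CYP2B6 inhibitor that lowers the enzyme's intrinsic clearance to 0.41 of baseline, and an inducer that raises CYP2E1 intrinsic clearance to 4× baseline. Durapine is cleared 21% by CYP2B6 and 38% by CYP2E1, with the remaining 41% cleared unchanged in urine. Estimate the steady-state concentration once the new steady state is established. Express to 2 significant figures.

CYP2B6: 0.21 × 0.41 = 0.0861
CYP2E1: 0.38 × 4 = 1.52
Other: 0.41 (unchanged)
Relative clearance = 0.0861 + 1.52 + 0.41 = 2.0161.
Steady-state concentration ∝ 1/CL: new value = 49 / 2.0161 = 24 mg/L.

24 mg/L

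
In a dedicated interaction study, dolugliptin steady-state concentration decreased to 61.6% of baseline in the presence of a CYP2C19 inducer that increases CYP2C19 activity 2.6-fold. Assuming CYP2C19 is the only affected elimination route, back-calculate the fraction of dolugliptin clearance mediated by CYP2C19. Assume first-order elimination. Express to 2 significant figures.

CL'/CL = 1 / 0.616 = 1.623
2.6·fm + (1 − fm) = 1.623
fm = (1.623 − 1) / (2.6 − 1) = 0.39

0.39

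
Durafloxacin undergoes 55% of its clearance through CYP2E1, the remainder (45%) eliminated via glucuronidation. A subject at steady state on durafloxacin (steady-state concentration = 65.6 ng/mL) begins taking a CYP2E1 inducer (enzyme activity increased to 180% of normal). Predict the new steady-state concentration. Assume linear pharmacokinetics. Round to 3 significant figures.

The CYP2E1 pathway (55% of clearance) is boosted to 1.8× activity: 0.55 × 1.8 = 0.99.
Non-CYP routes (45%) are unchanged.
Relative clearance = 0.99 + 0.45 = 1.44.
Steady-state concentration ∝ 1/CL, so new value = 65.6 / 1.44 = 45.6 ng/mL.

45.6 ng/mL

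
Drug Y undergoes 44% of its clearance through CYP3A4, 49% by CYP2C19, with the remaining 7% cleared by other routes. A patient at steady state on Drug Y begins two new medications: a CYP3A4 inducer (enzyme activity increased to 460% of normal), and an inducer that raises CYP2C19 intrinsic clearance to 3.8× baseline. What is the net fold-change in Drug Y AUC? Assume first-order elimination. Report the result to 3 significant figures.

0.253

CYP3A4: 0.44 × 4.6 = 2.024
CYP2C19: 0.49 × 3.8 = 1.862
Other: 0.07 (unchanged)
CL_new/CL_old = 2.024 + 1.862 + 0.07 = 3.956.
AUC ∝ 1/CL: fold-change = 1 / 3.956 = 0.253.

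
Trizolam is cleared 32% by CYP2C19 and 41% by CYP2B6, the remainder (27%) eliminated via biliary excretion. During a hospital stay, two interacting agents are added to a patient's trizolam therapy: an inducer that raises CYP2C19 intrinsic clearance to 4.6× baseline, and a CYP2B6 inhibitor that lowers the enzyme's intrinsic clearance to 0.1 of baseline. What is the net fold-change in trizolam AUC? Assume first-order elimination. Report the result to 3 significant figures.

The CYP2C19 pathway (32% of clearance) increases to 4.6× activity: 0.32 × 4.6 = 1.472.
The CYP2B6 pathway (41% of clearance) falls to 0.1× activity: 0.41 × 0.1 = 0.041.
The remaining 27% of clearance is unaffected.
Relative clearance = 1.472 + 0.041 + 0.27 = 1.783.
Because AUC varies inversely with clearance, the combined effect is 1 / 1.783 = 0.561.

0.561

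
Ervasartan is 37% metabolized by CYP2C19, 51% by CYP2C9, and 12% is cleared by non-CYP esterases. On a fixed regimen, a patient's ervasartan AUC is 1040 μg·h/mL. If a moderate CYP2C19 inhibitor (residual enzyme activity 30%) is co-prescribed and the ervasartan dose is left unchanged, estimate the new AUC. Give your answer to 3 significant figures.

CYP2C19: 0.37 × 0.3 = 0.111
CYP2C9: 0.51 (unchanged)
Other: 0.12 (unchanged)
Relative clearance = 0.111 + 0.51 + 0.12 = 0.741.
With dosing unchanged, AUC scales as 1/CL: 1040 / 0.741 = 1.40 × 10³ μg·h/mL.

1.40 × 10³ μg·h/mL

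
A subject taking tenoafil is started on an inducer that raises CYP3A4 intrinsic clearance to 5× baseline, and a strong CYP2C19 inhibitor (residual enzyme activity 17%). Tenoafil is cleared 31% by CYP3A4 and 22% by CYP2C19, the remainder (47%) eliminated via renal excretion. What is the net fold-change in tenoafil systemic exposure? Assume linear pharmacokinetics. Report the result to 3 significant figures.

0.486

CYP3A4: 0.31 × 5 = 1.55
CYP2C19: 0.22 × 0.17 = 0.0374
Other: 0.47 (unchanged)
New clearance relative to baseline: 1.55 + 0.0374 + 0.47 = 2.0574.
Because systemic exposure varies inversely with clearance, the combined effect is 1 / 2.0574 = 0.486.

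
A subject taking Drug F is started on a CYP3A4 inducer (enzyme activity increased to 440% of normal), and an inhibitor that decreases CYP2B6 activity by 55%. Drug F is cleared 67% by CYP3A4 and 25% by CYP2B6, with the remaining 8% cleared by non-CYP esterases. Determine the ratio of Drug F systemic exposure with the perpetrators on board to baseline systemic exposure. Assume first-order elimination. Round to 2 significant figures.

0.32

The CYP3A4 pathway (67% of clearance) rises to 4.4× activity: 0.67 × 4.4 = 2.948.
The CYP2B6 pathway (25% of clearance) falls to 0.45× activity: 0.25 × 0.45 = 0.1125.
Non-CYP routes (8%) are unchanged.
Relative clearance = 2.948 + 0.1125 + 0.08 = 3.1405.
Because systemic exposure varies inversely with clearance, the combined effect is 1 / 3.1405 = 0.32.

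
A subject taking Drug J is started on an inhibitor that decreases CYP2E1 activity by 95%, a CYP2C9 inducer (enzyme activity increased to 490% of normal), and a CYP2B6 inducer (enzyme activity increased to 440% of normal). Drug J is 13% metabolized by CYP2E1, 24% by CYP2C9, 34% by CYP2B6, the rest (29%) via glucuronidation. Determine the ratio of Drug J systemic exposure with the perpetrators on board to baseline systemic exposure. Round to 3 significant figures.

The CYP2E1 pathway (13% of clearance) is reduced to 0.05× activity: 0.13 × 0.05 = 0.0065.
The CYP2C9 pathway (24% of clearance) increases to 4.9× activity: 0.24 × 4.9 = 1.176.
The CYP2B6 pathway (34% of clearance) increases to 4.4× activity: 0.34 × 4.4 = 1.496.
The remaining 29% of clearance is unaffected.
Relative clearance = 0.0065 + 1.176 + 1.496 + 0.29 = 2.9685.
Systemic exposure ∝ 1/CL: fold-change = 1 / 2.9685 = 0.337.

0.337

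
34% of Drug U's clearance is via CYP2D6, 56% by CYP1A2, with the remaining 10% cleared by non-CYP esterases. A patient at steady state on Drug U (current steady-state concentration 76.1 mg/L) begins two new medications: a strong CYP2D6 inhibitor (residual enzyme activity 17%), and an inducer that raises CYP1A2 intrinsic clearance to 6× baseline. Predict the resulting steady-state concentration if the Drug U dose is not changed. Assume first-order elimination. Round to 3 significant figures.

21.6 mg/L

The CYP2D6 pathway (34% of clearance) drops to 0.17× activity: 0.34 × 0.17 = 0.0578.
The CYP1A2 pathway (56% of clearance) is boosted to 6× activity: 0.56 × 6 = 3.36.
The remaining 10% of clearance is unaffected.
Relative clearance = 0.0578 + 3.36 + 0.1 = 3.5178.
New steady-state concentration = 76.1 / 3.5178 = 21.6 mg/L (concentration scales inversely with clearance).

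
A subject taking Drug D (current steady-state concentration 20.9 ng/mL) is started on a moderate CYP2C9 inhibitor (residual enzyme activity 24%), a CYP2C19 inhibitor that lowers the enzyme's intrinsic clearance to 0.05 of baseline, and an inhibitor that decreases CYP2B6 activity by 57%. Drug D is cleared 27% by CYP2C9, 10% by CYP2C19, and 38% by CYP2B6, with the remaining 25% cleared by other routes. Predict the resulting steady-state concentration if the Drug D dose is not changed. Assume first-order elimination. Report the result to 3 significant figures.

43.3 ng/mL

The CYP2C9 pathway (27% of clearance) drops to 0.24× activity: 0.27 × 0.24 = 0.0648.
The CYP2C19 pathway (10% of clearance) is reduced to 0.05× activity: 0.1 × 0.05 = 0.005.
The CYP2B6 pathway (38% of clearance) is reduced to 0.43× activity: 0.38 × 0.43 = 0.1634.
Non-CYP routes (25%) are unchanged.
CL_new/CL_old = 0.0648 + 0.005 + 0.1634 + 0.25 = 0.4832.
New steady-state concentration = 20.9 / 0.4832 = 43.3 ng/mL (concentration scales inversely with clearance).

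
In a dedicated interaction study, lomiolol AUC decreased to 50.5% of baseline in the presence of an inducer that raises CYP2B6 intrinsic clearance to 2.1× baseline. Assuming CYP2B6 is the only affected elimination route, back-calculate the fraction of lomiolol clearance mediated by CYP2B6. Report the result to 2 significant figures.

0.89

CL'/CL = 1 / 0.505 = 1.98
2.1·fm + (1 − fm) = 1.98
fm = (1.98 − 1) / (2.1 − 1) = 0.89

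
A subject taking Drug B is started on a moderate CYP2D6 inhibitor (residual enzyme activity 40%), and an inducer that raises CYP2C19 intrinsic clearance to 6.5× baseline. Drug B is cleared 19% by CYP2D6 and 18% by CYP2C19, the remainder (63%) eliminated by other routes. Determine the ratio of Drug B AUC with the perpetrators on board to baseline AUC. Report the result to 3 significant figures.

0.533

CYP2D6: 0.19 × 0.4 = 0.076
CYP2C19: 0.18 × 6.5 = 1.17
Other: 0.63 (unchanged)
CL_new/CL_old = 0.076 + 1.17 + 0.63 = 1.876.
Net AUC ratio = 1 / 1.876 = 0.533.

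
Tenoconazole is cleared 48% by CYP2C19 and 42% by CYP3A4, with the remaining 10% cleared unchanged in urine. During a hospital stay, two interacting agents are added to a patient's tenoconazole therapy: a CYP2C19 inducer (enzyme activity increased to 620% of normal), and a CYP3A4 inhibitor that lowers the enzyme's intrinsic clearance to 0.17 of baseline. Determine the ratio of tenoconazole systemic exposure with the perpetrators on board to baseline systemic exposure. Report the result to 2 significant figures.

0.32

The CYP2C19 pathway (48% of clearance) is boosted to 6.2× activity: 0.48 × 6.2 = 2.976.
The CYP3A4 pathway (42% of clearance) drops to 0.17× activity: 0.42 × 0.17 = 0.0714.
The remaining 10% of clearance is unaffected.
CL_new/CL_old = 2.976 + 0.0714 + 0.1 = 3.1474.
Because systemic exposure varies inversely with clearance, the combined effect is 1 / 3.1474 = 0.32.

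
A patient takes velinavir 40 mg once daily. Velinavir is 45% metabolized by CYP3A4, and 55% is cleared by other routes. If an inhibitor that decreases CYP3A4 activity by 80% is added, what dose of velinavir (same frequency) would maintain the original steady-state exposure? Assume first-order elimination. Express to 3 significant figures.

25.6 mg

The CYP3A4 pathway (45% of clearance) drops to 0.2× activity: 0.45 × 0.2 = 0.09.
Non-CYP routes (55%) are unchanged.
CL_new/CL_old = 0.09 + 0.55 = 0.64.
To maintain the same steady-state level, dose must scale with clearance: new dose = 40 × 0.64 = 25.6 mg.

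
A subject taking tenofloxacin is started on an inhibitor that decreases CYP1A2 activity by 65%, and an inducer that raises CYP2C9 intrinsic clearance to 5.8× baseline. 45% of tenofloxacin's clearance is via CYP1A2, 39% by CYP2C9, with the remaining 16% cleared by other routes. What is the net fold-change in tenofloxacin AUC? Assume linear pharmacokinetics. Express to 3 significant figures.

The CYP1A2 pathway (45% of clearance) drops to 0.35× activity: 0.45 × 0.35 = 0.1575.
The CYP2C9 pathway (39% of clearance) is boosted to 5.8× activity: 0.39 × 5.8 = 2.262.
The remaining 16% of clearance is unaffected.
Relative clearance = 0.1575 + 2.262 + 0.16 = 2.5795.
AUC ∝ 1/CL: fold-change = 1 / 2.5795 = 0.388.

0.388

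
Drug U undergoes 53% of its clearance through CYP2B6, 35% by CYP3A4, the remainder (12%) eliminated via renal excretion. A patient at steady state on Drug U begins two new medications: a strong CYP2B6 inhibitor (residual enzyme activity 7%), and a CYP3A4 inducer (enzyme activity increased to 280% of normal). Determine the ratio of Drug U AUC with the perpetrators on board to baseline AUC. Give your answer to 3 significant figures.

0.879

The CYP2B6 pathway (53% of clearance) falls to 0.07× activity: 0.53 × 0.07 = 0.0371.
The CYP3A4 pathway (35% of clearance) rises to 2.8× activity: 0.35 × 2.8 = 0.98.
Non-CYP routes (12%) are unchanged.
CL_new/CL_old = 0.0371 + 0.98 + 0.12 = 1.1371.
Because AUC varies inversely with clearance, the combined effect is 1 / 1.1371 = 0.879.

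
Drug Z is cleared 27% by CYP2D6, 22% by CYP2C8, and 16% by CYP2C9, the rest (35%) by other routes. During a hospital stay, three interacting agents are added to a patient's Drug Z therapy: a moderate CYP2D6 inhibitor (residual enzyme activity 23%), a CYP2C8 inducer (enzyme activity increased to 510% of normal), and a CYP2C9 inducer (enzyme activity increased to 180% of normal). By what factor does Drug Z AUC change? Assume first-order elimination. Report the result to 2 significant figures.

0.55

The CYP2D6 pathway (27% of clearance) falls to 0.23× activity: 0.27 × 0.23 = 0.0621.
The CYP2C8 pathway (22% of clearance) is boosted to 5.1× activity: 0.22 × 5.1 = 1.122.
The CYP2C9 pathway (16% of clearance) increases to 1.8× activity: 0.16 × 1.8 = 0.288.
Non-CYP routes (35%) are unchanged.
Relative clearance = 0.0621 + 1.122 + 0.288 + 0.35 = 1.8221.
AUC ∝ 1/CL: fold-change = 1 / 1.8221 = 0.55.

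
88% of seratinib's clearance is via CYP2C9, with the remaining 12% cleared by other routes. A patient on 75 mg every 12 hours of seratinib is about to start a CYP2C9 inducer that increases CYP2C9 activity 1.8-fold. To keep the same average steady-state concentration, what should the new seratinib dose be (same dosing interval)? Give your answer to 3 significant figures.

The CYP2C9 pathway (88% of clearance) is boosted to 1.8× activity: 0.88 × 1.8 = 1.584.
The remaining 12% of clearance is unaffected.
Relative clearance = 1.584 + 0.12 = 1.704.
Css,avg = (dose rate)/CL, so holding Css fixed requires dose ∝ CL: 75 × 1.704 = 128 mg.

128 mg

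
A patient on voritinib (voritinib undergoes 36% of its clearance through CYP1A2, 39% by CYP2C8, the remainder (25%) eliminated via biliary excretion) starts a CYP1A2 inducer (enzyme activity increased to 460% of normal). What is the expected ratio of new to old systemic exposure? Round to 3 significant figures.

The CYP1A2 pathway (36% of clearance) increases to 4.6× activity: 0.36 × 4.6 = 1.656.
CYP2C8 (39%) and the residual 25% are unaffected.
New clearance relative to baseline: 1.656 + 0.39 + 0.25 = 2.296.
Systemic exposure is inversely proportional to clearance, so the fold-change is 1 / 2.296 = 0.436.

0.436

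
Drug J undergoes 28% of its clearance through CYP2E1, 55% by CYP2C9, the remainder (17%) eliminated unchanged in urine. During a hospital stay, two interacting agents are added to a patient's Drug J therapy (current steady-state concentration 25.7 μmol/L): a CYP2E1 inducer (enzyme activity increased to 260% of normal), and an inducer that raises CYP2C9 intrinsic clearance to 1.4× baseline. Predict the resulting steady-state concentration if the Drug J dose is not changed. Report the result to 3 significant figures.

The CYP2E1 pathway (28% of clearance) increases to 2.6× activity: 0.28 × 2.6 = 0.728.
The CYP2C9 pathway (55% of clearance) rises to 1.4× activity: 0.55 × 1.4 = 0.77.
The remaining 17% of clearance is unaffected.
New clearance relative to baseline: 0.728 + 0.77 + 0.17 = 1.668.
Dividing the baseline by the relative clearance: 25.7 / 1.668 = 15.4 μmol/L.

15.4 μmol/L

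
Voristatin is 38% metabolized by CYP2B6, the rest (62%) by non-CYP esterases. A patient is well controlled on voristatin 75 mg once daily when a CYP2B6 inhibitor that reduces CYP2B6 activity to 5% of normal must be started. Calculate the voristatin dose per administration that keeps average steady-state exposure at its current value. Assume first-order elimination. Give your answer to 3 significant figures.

47.9 mg

The CYP2B6 pathway (38% of clearance) drops to 0.05× activity: 0.38 × 0.05 = 0.019.
Non-CYP routes (62%) are unchanged.
Relative clearance = 0.019 + 0.62 = 0.639.
To maintain the same steady-state level, dose must scale with clearance: new dose = 75 × 0.639 = 47.9 mg.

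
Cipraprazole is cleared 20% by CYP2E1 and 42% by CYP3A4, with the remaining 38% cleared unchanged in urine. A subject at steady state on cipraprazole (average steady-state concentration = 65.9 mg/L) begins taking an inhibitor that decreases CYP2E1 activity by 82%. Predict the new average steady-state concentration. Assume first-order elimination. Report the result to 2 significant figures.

The CYP2E1 pathway (20% of clearance) is reduced to 0.18× activity: 0.2 × 0.18 = 0.036.
CYP3A4 (42%) and the residual 38% are unaffected.
Relative clearance = 0.036 + 0.42 + 0.38 = 0.836.
Average steady-state concentration ∝ 1/CL, so new value = 65.9 / 0.836 = 79 mg/L.

79 mg/L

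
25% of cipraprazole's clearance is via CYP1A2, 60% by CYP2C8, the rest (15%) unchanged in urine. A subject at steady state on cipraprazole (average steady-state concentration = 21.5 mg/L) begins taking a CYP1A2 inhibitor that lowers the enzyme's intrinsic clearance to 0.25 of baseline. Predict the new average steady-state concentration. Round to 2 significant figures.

The CYP1A2 pathway (25% of clearance) falls to 0.25× activity: 0.25 × 0.25 = 0.0625.
CYP2C8 (60%) and the residual 15% are unaffected.
New clearance relative to baseline: 0.0625 + 0.6 + 0.15 = 0.8125.
With dosing unchanged, average steady-state concentration scales as 1/CL: 21.5 / 0.8125 = 26 mg/L.

26 mg/L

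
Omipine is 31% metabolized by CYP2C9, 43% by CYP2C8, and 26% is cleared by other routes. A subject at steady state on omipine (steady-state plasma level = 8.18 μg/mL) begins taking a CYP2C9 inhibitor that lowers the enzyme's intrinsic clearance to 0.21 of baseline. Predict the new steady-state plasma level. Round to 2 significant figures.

11 μg/mL

CYP2C9: 0.31 × 0.21 = 0.0651
CYP2C8: 0.43 (unchanged)
Other: 0.26 (unchanged)
CL_new/CL_old = 0.0651 + 0.43 + 0.26 = 0.7551.
New steady-state plasma level = baseline ÷ relative clearance = 8.18 / 0.7551 = 11 μg/mL.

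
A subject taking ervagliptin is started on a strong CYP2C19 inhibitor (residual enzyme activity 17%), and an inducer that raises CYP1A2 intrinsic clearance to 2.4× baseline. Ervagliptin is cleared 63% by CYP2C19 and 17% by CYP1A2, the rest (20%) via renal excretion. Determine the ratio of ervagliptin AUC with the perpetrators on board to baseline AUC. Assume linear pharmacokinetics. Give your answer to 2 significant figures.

1.4

The CYP2C19 pathway (63% of clearance) drops to 0.17× activity: 0.63 × 0.17 = 0.1071.
The CYP1A2 pathway (17% of clearance) is boosted to 2.4× activity: 0.17 × 2.4 = 0.408.
The remaining 20% of clearance is unaffected.
CL_new/CL_old = 0.1071 + 0.408 + 0.2 = 0.7151.
Because AUC varies inversely with clearance, the combined effect is 1 / 0.7151 = 1.4.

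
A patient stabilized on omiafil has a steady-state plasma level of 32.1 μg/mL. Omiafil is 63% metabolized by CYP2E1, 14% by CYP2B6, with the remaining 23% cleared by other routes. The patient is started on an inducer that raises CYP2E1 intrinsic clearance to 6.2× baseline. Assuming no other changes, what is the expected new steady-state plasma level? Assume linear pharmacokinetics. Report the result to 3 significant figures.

7.51 μg/mL

The CYP2E1 pathway (63% of clearance) increases to 6.2× activity: 0.63 × 6.2 = 3.906.
CYP2B6 (14%) and the residual 23% are unaffected.
CL_new/CL_old = 3.906 + 0.14 + 0.23 = 4.276.
With dosing unchanged, steady-state plasma level scales as 1/CL: 32.1 / 4.276 = 7.51 μg/mL.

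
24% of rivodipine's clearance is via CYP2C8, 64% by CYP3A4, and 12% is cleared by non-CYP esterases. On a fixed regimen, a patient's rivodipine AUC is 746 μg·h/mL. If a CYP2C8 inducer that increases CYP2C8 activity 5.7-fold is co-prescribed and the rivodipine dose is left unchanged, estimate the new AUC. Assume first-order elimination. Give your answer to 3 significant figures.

The CYP2C8 pathway (24% of clearance) is boosted to 5.7× activity: 0.24 × 5.7 = 1.368.
CYP3A4 (64%) and the residual 12% are unaffected.
CL_new/CL_old = 1.368 + 0.64 + 0.12 = 2.128.
AUC ∝ 1/CL, so new value = 746 / 2.128 = 351 μg·h/mL.

351 μg·h/mL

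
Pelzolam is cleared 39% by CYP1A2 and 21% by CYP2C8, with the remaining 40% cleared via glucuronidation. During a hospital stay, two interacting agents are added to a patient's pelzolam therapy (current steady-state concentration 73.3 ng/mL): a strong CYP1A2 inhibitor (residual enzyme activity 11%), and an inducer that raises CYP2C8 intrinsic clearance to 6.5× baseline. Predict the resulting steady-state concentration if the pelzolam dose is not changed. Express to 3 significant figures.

CYP1A2: 0.39 × 0.11 = 0.0429
CYP2C8: 0.21 × 6.5 = 1.365
Other: 0.4 (unchanged)
Relative clearance = 0.0429 + 1.365 + 0.4 = 1.8079.
New steady-state concentration = 73.3 / 1.8079 = 40.5 ng/mL (concentration scales inversely with clearance).

40.5 ng/mL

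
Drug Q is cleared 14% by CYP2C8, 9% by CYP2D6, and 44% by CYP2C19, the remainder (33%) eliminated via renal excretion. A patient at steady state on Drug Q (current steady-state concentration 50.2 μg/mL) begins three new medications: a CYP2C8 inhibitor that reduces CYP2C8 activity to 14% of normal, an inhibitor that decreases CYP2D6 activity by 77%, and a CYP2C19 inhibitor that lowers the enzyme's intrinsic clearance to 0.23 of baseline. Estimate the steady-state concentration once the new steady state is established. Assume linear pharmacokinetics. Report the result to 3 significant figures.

CYP2C8: 0.14 × 0.14 = 0.0196
CYP2D6: 0.09 × 0.23 = 0.0207
CYP2C19: 0.44 × 0.23 = 0.1012
Other: 0.33 (unchanged)
New clearance relative to baseline: 0.0196 + 0.0207 + 0.1012 + 0.33 = 0.4715.
New steady-state concentration = 50.2 / 0.4715 = 106 μg/mL (concentration scales inversely with clearance).

106 μg/mL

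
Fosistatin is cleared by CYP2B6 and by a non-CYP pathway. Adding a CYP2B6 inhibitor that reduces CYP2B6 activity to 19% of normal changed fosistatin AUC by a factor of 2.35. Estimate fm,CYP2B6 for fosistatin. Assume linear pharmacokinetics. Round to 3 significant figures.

0.709

Call the CYP2B6 fraction fm. After the interaction, CL_new/CL_old = fm × 0.19 + (1 − fm).
AUC ratio = 1 / (new CL fraction), so new CL fraction = 1 / 2.35 = 0.4255.
fm × 0.19 + 1 − fm = 0.4255  ⇒  fm × (0.19 − 1) = −0.5745  ⇒  fm = 0.709.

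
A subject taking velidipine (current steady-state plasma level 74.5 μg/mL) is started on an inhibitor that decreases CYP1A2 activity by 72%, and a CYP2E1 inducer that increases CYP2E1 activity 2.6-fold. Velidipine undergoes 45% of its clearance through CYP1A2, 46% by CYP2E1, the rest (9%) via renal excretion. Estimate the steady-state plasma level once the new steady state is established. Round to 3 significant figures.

The CYP1A2 pathway (45% of clearance) drops to 0.28× activity: 0.45 × 0.28 = 0.126.
The CYP2E1 pathway (46% of clearance) is boosted to 2.6× activity: 0.46 × 2.6 = 1.196.
The remaining 9% of clearance is unaffected.
New clearance relative to baseline: 0.126 + 1.196 + 0.09 = 1.412.
Steady-state plasma level ∝ 1/CL: new value = 74.5 / 1.412 = 52.8 μg/mL.

52.8 μg/mL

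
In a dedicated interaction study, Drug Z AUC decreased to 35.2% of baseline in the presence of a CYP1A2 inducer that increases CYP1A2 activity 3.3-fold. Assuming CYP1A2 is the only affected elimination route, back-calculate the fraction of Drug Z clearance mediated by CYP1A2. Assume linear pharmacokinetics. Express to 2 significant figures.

Let fm be the CYP1A2 fraction. New clearance relative to baseline = fm × 3.3 + (1 − fm).
AUC ratio = 1 / (new CL fraction), so new CL fraction = 1 / 0.352 = 2.841.
fm × 3.3 + 1 − fm = 2.841  ⇒  fm × (3.3 − 1) = 1.841  ⇒  fm = 0.80.

0.80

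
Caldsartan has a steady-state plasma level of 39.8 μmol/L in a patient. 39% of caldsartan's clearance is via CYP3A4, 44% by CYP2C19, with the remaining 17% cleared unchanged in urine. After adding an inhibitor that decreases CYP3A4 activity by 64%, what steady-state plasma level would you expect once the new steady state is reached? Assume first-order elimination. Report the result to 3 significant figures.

53.0 μmol/L

The CYP3A4 pathway (39% of clearance) drops to 0.36× activity: 0.39 × 0.36 = 0.1404.
CYP2C19 (44%) and the residual 17% are unaffected.
CL_new/CL_old = 0.1404 + 0.44 + 0.17 = 0.7504.
With dosing unchanged, steady-state plasma level scales as 1/CL: 39.8 / 0.7504 = 53.0 μmol/L.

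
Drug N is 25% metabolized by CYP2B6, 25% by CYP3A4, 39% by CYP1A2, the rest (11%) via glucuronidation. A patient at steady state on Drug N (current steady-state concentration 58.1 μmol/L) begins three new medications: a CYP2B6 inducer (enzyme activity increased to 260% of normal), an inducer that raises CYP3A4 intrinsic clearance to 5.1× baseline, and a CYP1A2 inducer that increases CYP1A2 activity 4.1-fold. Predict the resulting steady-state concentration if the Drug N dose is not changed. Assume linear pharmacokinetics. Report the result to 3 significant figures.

The CYP2B6 pathway (25% of clearance) increases to 2.6× activity: 0.25 × 2.6 = 0.65.
The CYP3A4 pathway (25% of clearance) is boosted to 5.1× activity: 0.25 × 5.1 = 1.275.
The CYP1A2 pathway (39% of clearance) is boosted to 4.1× activity: 0.39 × 4.1 = 1.599.
The remaining 11% of clearance is unaffected.
Relative clearance = 0.65 + 1.275 + 1.599 + 0.11 = 3.634.
New steady-state concentration = 58.1 / 3.634 = 16.0 μmol/L (concentration scales inversely with clearance).

16.0 μmol/L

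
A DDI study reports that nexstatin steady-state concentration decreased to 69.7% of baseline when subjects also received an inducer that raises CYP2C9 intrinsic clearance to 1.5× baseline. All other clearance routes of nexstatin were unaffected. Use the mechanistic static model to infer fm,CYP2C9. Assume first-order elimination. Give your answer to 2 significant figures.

Let x = fm,CYP2C9. Because steady-state concentration ∝ 1/CL, relative clearance rose to 1/0.697 = 1.435.
Setting x·1.5 + (1 − x) = 1.435 and solving: x = (1.435 − 1)/(1.5 − 1) = 0.87.

0.87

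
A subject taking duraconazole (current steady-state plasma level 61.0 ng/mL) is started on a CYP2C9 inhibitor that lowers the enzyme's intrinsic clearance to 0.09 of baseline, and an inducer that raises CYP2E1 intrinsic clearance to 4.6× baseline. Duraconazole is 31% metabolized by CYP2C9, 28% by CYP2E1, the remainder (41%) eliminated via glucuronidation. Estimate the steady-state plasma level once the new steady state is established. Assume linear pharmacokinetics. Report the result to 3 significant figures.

35.3 ng/mL

The CYP2C9 pathway (31% of clearance) is reduced to 0.09× activity: 0.31 × 0.09 = 0.0279.
The CYP2E1 pathway (28% of clearance) rises to 4.6× activity: 0.28 × 4.6 = 1.288.
Non-CYP routes (41%) are unchanged.
New clearance relative to baseline: 0.0279 + 1.288 + 0.41 = 1.7259.
Steady-state plasma level ∝ 1/CL: new value = 61.0 / 1.7259 = 35.3 ng/mL.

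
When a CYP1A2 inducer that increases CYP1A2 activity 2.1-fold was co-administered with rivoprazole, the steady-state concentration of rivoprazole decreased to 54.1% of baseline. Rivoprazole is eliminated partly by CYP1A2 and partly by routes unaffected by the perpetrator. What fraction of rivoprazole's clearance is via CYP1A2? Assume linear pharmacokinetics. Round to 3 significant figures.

0.771

Write x for the fraction cleared via CYP1A2. The observed steady-state concentration change means clearance rose to 1/0.541 = 1.848 of baseline.
Setting x·2.1 + (1 − x) = 1.848 and solving: x = (1.848 − 1)/(2.1 − 1) = 0.771.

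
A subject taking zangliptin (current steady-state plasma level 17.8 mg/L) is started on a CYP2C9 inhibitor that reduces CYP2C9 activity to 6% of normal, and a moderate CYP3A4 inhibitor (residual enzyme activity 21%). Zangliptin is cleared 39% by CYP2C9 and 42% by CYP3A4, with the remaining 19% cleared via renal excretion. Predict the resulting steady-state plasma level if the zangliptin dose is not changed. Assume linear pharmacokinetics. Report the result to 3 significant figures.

59.0 mg/L

The CYP2C9 pathway (39% of clearance) falls to 0.06× activity: 0.39 × 0.06 = 0.0234.
The CYP3A4 pathway (42% of clearance) drops to 0.21× activity: 0.42 × 0.21 = 0.0882.
Non-CYP routes (19%) are unchanged.
New clearance relative to baseline: 0.0234 + 0.0882 + 0.19 = 0.3016.
Steady-state plasma level ∝ 1/CL: new value = 17.8 / 0.3016 = 59.0 mg/L.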